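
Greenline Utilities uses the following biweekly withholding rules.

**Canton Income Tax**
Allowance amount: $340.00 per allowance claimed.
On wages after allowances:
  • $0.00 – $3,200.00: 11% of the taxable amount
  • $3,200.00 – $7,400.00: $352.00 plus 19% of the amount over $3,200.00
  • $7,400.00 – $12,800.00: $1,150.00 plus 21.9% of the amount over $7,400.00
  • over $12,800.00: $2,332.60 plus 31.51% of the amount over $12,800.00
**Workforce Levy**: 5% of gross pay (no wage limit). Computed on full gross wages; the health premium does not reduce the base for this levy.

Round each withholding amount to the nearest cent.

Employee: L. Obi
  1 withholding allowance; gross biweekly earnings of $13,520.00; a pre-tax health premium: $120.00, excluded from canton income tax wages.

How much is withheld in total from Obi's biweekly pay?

$3,090.53

Canton Income Tax: taxable = $13,520.00 − $120.00 − 1×$340.00 = $13,060.00
  $2,332.60 + 31.51% × ($13,060.00 − $12,800.00) = $2,332.60 + 31.51% × $260.00 = $2,414.53
Workforce Levy: 5% × $13,520.00 = $676.00
Total: $2,414.53 + $676.00 = $3,090.53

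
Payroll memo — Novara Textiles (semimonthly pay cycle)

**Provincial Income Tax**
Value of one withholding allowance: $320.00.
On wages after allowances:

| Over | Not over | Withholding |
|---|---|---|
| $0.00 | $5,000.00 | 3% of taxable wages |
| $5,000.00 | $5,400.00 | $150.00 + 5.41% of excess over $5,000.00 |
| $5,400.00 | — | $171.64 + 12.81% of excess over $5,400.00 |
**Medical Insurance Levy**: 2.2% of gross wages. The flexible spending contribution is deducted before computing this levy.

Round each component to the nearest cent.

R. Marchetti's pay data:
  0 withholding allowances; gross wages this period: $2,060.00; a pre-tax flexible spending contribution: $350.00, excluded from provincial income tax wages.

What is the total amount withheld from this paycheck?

Provincial Income Tax: taxable = $2,060.00 − $350.00 = $1,710.00
  3% × $1,710.00 = $51.30
Medical Insurance Levy: 2.2% × $1,710.00 = $37.62
Total: $51.30 + $37.62 = $88.92

$88.92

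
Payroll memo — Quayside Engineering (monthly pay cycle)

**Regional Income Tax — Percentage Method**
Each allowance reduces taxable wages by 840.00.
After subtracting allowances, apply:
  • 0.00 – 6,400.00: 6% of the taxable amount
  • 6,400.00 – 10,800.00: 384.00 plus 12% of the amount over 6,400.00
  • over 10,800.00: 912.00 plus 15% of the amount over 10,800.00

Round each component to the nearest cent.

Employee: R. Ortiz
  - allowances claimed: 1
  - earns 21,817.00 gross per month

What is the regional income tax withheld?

2,438.55

Regional Income Tax: taxable = 21,817.00 − 1×840.00 = 20,977.00
  912.00 + 15% × (20,977.00 − 10,800.00) = 912.00 + 15% × 10,177.00 = 2,438.55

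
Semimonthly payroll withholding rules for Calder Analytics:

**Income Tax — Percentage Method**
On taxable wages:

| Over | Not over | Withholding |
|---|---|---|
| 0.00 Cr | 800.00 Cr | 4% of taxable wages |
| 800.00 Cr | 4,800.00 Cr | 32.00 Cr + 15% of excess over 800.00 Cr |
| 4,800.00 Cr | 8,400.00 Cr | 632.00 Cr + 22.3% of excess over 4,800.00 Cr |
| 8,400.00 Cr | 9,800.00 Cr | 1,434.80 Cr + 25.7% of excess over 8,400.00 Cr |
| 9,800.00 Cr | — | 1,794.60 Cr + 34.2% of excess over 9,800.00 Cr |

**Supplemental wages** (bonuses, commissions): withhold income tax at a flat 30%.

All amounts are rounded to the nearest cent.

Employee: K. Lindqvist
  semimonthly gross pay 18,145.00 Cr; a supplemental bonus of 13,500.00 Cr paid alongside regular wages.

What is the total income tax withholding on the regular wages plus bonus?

Income Tax: taxable = 18,145.00 Cr
  1,794.60 Cr + 34.2% × (18,145.00 Cr − 9,800.00 Cr) = 1,794.60 Cr + 34.2% × 8,345.00 Cr = 4,648.59 Cr
Supplemental (30% flat on bonus): 30% × 13,500.00 Cr = 4,050.00 Cr
Total income tax: 4,648.59 Cr + 4,050.00 Cr = 8,698.59 Cr

8,698.59 Cr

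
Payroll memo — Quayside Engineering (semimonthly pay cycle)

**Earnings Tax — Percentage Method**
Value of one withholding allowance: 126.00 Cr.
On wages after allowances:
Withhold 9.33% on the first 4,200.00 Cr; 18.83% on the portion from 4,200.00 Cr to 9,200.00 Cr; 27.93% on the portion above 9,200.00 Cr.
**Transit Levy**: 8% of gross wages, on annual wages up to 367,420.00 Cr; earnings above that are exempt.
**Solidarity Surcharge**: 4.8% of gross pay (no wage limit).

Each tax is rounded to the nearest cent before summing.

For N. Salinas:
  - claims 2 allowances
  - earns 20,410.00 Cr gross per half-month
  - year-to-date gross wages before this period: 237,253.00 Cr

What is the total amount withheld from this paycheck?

7,006.41 Cr

Earnings Tax: taxable = 20,410.00 Cr − 2×126.00 Cr = 20,158.00 Cr
  1,333.36 Cr + 27.93% × (20,158.00 Cr − 9,200.00 Cr) = 1,333.36 Cr + 27.93% × 10,958.00 Cr = 4,393.93 Cr
Transit Levy: 8% × 20,410.00 Cr = 1,632.80 Cr
Solidarity Surcharge: 4.8% × 20,410.00 Cr = 979.68 Cr
Total: 4,393.93 Cr + 1,632.80 Cr + 979.68 Cr = 7,006.41 Cr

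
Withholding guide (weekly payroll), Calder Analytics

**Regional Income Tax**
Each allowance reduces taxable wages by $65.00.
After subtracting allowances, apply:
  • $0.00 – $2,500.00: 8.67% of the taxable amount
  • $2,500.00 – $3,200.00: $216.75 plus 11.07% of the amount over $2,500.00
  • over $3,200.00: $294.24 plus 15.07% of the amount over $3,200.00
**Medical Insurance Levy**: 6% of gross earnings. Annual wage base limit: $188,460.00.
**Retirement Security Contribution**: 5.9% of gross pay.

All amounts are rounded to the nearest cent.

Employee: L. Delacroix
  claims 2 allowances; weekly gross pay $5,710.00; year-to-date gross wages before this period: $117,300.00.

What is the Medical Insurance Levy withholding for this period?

$342.60

Medical Insurance Levy: 6% × $5,710.00 = $342.60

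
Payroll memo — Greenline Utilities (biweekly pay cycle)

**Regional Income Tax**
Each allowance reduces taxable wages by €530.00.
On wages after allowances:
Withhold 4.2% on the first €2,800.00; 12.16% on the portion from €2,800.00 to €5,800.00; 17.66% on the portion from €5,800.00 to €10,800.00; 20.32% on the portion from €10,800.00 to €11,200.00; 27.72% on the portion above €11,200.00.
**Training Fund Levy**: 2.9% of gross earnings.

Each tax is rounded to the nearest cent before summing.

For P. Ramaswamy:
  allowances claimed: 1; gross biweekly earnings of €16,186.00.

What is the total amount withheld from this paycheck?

€3,151.27

Regional Income Tax: taxable = €16,186.00 − 1×€530.00 = €15,656.00
  €1,446.68 + 27.72% × (€15,656.00 − €11,200.00) = €1,446.68 + 27.72% × €4,456.00 = €2,681.88
Training Fund Levy: 2.9% × €16,186.00 = €469.39
Total: €2,681.88 + €469.39 = €3,151.27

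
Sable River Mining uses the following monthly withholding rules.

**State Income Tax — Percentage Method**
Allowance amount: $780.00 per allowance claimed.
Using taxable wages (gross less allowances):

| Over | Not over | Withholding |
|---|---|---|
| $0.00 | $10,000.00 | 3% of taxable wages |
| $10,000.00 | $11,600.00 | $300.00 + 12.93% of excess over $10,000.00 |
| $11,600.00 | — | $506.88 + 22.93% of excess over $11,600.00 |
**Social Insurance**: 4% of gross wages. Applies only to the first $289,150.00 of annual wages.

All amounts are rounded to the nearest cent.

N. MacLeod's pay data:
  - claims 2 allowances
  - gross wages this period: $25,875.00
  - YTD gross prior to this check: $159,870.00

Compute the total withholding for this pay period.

State Income Tax: taxable = $25,875.00 − 2×$780.00 = $24,315.00
  $506.88 + 22.93% × ($24,315.00 − $11,600.00) = $506.88 + 22.93% × $12,715.00 = $3,422.43
Social Insurance: 4% × $25,875.00 = $1,035.00
Total: $3,422.43 + $1,035.00 = $4,457.43

$4,457.43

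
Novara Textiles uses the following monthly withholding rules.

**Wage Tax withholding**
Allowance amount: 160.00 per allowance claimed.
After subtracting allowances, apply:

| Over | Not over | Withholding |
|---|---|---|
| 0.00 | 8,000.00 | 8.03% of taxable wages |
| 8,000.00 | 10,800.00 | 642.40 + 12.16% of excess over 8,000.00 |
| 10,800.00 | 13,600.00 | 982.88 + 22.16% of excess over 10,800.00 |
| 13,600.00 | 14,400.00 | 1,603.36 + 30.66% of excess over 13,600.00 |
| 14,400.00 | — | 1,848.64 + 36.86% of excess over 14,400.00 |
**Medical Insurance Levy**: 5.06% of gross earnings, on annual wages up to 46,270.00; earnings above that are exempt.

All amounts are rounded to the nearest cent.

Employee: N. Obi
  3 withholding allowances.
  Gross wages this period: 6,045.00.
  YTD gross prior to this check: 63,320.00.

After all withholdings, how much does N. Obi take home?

5,598.13

Wage Tax: taxable = 6,045.00 − 3×160.00 = 5,565.00
  8.03% × 5,565.00 = 446.87
Medical Insurance Levy: YTD 63,320.00 ≥ cap 46,270.00 → 0.00
Total withheld: 446.87 + 0.00 = 446.87
Net pay: 6,045.00 − 446.87 = 5,598.13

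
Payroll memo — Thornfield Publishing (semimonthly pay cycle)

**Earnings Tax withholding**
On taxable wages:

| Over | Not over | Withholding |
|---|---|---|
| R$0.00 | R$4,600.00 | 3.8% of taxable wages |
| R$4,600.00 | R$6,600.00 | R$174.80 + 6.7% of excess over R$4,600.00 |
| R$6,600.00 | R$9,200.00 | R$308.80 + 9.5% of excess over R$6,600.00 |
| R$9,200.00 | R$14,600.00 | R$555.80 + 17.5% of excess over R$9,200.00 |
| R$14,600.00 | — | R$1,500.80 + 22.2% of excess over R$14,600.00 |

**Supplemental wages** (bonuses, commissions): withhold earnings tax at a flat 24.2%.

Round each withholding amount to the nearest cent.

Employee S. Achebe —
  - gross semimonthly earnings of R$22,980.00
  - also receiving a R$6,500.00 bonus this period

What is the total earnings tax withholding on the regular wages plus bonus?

Earnings Tax: taxable = R$22,980.00
  R$1,500.80 + 22.2% × (R$22,980.00 − R$14,600.00) = R$1,500.80 + 22.2% × R$8,380.00 = R$3,361.16
Supplemental (24.2% flat on bonus): 24.2% × R$6,500.00 = R$1,573.00
Total earnings tax: R$3,361.16 + R$1,573.00 = R$4,934.16

R$4,934.16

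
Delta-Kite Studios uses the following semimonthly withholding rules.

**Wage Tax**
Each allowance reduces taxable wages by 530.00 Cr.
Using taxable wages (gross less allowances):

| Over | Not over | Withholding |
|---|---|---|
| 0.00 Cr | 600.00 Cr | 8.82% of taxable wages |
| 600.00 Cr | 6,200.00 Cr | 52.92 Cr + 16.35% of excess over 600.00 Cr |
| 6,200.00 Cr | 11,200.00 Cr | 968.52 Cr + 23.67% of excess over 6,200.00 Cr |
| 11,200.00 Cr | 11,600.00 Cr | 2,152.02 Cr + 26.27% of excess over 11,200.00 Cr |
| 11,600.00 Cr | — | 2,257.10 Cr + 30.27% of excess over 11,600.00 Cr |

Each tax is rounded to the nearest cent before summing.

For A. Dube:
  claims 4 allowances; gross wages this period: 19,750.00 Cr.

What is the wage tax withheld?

Wage Tax: taxable = 19,750.00 Cr − 4×530.00 Cr = 17,630.00 Cr
  2,257.10 Cr + 30.27% × (17,630.00 Cr − 11,600.00 Cr) = 2,257.10 Cr + 30.27% × 6,030.00 Cr = 4,082.38 Cr

4,082.38 Cr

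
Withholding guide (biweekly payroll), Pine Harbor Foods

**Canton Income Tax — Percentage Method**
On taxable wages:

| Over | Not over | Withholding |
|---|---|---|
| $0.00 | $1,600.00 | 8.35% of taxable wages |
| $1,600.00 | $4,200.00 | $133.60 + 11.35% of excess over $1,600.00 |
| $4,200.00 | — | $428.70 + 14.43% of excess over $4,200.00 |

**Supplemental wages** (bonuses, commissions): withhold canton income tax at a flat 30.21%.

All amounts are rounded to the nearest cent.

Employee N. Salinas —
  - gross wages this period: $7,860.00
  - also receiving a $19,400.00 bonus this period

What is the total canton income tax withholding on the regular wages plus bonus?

$6,817.58

Canton Income Tax: taxable = $7,860.00
  $428.70 + 14.43% × ($7,860.00 − $4,200.00) = $428.70 + 14.43% × $3,660.00 = $956.84
Supplemental (30.21% flat on bonus): 30.21% × $19,400.00 = $5,860.74
Total canton income tax: $956.84 + $5,860.74 = $6,817.58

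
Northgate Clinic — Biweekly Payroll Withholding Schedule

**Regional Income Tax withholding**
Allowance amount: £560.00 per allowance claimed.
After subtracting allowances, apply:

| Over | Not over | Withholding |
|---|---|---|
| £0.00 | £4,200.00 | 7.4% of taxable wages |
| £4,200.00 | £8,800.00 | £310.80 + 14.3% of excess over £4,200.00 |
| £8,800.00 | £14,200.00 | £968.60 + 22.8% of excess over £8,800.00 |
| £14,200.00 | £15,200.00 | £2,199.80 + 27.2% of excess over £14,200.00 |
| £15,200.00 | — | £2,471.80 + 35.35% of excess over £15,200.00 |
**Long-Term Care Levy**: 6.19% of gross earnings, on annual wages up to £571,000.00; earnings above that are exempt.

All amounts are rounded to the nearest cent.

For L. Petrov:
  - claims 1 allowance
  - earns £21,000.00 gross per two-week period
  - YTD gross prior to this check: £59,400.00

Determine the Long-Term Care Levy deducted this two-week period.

£1,299.90

Long-Term Care Levy: 6.19% × £21,000.00 = £1,299.90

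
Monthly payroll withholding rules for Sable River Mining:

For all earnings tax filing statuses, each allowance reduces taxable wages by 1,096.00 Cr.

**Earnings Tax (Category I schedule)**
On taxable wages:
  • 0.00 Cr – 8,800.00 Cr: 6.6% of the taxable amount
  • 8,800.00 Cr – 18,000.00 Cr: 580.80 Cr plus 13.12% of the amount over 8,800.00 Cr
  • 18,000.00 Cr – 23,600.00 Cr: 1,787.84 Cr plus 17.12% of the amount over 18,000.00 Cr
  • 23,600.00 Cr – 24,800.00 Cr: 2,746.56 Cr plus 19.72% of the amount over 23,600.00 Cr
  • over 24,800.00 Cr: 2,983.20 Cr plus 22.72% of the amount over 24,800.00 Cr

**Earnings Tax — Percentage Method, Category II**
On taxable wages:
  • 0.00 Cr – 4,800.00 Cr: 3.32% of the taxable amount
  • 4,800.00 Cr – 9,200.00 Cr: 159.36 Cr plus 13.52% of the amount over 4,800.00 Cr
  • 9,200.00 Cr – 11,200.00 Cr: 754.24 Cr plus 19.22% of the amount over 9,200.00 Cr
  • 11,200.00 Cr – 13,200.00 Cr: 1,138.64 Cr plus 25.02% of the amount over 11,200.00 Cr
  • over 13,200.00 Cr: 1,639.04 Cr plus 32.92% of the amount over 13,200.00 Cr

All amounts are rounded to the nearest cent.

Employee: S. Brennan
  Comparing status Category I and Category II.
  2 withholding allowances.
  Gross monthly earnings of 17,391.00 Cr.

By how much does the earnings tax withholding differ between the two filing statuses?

876.76 Cr

Earnings Tax (Category I): taxable = 17,391.00 Cr − 2×1,096.00 Cr = 15,199.00 Cr
  580.80 Cr + 13.12% × (15,199.00 Cr − 8,800.00 Cr) = 580.80 Cr + 13.12% × 6,399.00 Cr = 1,420.35 Cr
Earnings Tax (Category II): taxable = 17,391.00 Cr − 2×1,096.00 Cr = 15,199.00 Cr
  1,639.04 Cr + 32.92% × (15,199.00 Cr − 13,200.00 Cr) = 1,639.04 Cr + 32.92% × 1,999.00 Cr = 2,297.11 Cr
Difference: |1,420.35 Cr − 2,297.11 Cr| = 876.76 Cr (higher under Category II)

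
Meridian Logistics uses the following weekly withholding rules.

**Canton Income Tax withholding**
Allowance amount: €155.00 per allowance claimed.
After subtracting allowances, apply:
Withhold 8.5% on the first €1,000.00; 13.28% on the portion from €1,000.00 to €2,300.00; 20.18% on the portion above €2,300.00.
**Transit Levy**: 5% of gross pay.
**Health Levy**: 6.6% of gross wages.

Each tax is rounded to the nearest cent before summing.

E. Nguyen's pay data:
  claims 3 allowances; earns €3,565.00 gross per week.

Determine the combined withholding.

Canton Income Tax: taxable = €3,565.00 − 3×€155.00 = €3,100.00
  €257.64 + 20.18% × (€3,100.00 − €2,300.00) = €257.64 + 20.18% × €800.00 = €419.08
Transit Levy: 5% × €3,565.00 = €178.25
Health Levy: 6.6% × €3,565.00 = €235.29
Total: €419.08 + €178.25 + €235.29 = €832.62

€832.62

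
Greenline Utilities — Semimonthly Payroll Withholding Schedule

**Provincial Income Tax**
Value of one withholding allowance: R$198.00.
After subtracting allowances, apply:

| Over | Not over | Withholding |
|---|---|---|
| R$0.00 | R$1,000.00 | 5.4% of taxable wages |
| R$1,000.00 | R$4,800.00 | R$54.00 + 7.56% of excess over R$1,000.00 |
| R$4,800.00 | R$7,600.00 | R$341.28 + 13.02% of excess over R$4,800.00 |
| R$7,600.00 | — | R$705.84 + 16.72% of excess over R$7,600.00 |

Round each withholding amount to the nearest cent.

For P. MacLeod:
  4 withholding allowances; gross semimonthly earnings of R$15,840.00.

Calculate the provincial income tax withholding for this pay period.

Provincial Income Tax: taxable = R$15,840.00 − 4×R$198.00 = R$15,048.00
  R$705.84 + 16.72% × (R$15,048.00 − R$7,600.00) = R$705.84 + 16.72% × R$7,448.00 = R$1,951.15

R$1,951.15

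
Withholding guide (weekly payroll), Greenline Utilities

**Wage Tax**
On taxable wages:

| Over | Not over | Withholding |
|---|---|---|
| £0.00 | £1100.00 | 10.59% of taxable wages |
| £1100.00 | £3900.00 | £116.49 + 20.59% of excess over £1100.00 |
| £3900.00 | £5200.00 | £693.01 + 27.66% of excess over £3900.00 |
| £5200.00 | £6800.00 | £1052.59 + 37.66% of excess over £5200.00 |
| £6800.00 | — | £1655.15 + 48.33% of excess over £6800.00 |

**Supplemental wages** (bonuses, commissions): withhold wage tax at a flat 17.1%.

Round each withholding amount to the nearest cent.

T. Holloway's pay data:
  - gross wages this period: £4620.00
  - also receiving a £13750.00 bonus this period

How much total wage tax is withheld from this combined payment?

Wage Tax: taxable = £4620.00
  £693.01 + 27.66% × (£4620.00 − £3900.00) = £693.01 + 27.66% × £720.00 = £892.16
Supplemental (17.1% flat on bonus): 17.1% × £13750.00 = £2351.25
Total wage tax: £892.16 + £2351.25 = £3243.41

£3243.41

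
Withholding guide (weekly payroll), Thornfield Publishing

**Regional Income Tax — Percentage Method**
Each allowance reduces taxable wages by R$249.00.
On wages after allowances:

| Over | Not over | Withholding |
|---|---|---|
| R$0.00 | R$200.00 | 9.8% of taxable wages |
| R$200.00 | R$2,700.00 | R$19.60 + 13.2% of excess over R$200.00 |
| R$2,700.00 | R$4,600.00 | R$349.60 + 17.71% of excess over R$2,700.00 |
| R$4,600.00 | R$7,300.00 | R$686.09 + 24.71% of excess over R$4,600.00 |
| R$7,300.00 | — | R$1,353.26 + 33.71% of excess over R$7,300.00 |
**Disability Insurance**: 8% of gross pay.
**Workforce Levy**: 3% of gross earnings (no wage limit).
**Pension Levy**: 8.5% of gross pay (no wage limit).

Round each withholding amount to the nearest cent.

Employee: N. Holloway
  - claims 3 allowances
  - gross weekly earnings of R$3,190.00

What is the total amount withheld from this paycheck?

Regional Income Tax: taxable = R$3,190.00 − 3×R$249.00 = R$2,443.00
  R$19.60 + 13.2% × (R$2,443.00 − R$200.00) = R$19.60 + 13.2% × R$2,243.00 = R$315.68
Disability Insurance: 8% × R$3,190.00 = R$255.20
Workforce Levy: 3% × R$3,190.00 = R$95.70
Pension Levy: 8.5% × R$3,190.00 = R$271.15
Total: R$315.68 + R$255.20 + R$95.70 + R$271.15 = R$937.73

R$937.73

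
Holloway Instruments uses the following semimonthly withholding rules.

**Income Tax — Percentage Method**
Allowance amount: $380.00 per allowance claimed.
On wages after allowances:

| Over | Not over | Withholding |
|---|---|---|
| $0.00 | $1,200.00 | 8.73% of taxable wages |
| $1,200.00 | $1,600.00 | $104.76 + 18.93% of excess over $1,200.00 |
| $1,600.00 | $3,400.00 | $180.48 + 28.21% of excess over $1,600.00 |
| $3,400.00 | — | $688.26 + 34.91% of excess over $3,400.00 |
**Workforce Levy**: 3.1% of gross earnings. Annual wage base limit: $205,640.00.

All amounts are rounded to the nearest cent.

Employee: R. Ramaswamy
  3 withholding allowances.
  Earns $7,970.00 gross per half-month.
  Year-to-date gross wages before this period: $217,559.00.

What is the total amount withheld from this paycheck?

$1,885.67

Income Tax: taxable = $7,970.00 − 3×$380.00 = $6,830.00
  $688.26 + 34.91% × ($6,830.00 − $3,400.00) = $688.26 + 34.91% × $3,430.00 = $1,885.67
Workforce Levy: YTD $217,559.00 ≥ cap $205,640.00 → $0.00
Total: $1,885.67 + $0.00 = $1,885.67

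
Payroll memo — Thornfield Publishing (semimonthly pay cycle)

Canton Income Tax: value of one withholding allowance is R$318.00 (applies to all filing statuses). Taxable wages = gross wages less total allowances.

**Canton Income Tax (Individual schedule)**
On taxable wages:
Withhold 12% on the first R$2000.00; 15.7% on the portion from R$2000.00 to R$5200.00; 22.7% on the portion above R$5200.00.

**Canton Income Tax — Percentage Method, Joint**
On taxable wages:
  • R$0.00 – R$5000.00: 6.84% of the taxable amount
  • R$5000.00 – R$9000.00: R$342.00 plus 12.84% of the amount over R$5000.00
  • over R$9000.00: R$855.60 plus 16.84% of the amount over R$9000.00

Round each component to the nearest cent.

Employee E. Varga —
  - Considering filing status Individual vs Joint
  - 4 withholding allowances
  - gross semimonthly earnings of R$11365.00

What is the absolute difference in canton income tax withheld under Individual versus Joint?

Canton Income Tax (Individual): taxable = R$11365.00 − 4×R$318.00 = R$10093.00
  R$742.40 + 22.7% × (R$10093.00 − R$5200.00) = R$742.40 + 22.7% × R$4893.00 = R$1853.11
Canton Income Tax (Joint): taxable = R$11365.00 − 4×R$318.00 = R$10093.00
  R$855.60 + 16.84% × (R$10093.00 − R$9000.00) = R$855.60 + 16.84% × R$1093.00 = R$1039.66
Difference: |R$1853.11 − R$1039.66| = R$813.45 (higher under Individual)

R$813.45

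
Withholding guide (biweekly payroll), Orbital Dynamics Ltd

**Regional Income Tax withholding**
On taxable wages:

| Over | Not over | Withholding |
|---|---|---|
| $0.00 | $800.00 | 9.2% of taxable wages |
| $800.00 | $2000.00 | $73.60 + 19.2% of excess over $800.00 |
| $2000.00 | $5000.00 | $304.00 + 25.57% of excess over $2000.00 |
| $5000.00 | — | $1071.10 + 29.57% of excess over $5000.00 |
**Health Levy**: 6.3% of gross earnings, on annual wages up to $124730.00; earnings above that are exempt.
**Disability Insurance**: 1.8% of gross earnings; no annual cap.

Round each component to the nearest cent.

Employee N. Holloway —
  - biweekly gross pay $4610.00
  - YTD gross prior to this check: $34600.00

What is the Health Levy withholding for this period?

$290.43

Health Levy: 6.3% × $4610.00 = $290.43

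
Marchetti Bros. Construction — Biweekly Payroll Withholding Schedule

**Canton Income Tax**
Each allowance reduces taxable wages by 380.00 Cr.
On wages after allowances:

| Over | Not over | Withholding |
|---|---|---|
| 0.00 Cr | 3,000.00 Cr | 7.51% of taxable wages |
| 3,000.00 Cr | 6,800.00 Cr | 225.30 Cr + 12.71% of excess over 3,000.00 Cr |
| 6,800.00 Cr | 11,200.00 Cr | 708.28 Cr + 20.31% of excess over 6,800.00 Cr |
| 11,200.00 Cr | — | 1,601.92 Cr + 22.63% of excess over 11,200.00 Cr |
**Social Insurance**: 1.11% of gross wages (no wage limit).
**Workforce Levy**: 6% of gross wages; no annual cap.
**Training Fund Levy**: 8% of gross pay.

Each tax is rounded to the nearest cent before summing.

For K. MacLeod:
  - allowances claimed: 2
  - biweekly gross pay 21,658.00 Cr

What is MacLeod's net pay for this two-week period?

14,588.90 Cr

Canton Income Tax: taxable = 21,658.00 Cr − 2×380.00 Cr = 20,898.00 Cr
  1,601.92 Cr + 22.63% × (20,898.00 Cr − 11,200.00 Cr) = 1,601.92 Cr + 22.63% × 9,698.00 Cr = 3,796.58 Cr
Social Insurance: 1.11% × 21,658.00 Cr = 240.40 Cr
Workforce Levy: 6% × 21,658.00 Cr = 1,299.48 Cr
Training Fund Levy: 8% × 21,658.00 Cr = 1,732.64 Cr
Total withheld: 3,796.58 Cr + 240.40 Cr + 1,299.48 Cr + 1,732.64 Cr = 7,069.10 Cr
Net pay: 21,658.00 Cr − 7,069.10 Cr = 14,588.90 Cr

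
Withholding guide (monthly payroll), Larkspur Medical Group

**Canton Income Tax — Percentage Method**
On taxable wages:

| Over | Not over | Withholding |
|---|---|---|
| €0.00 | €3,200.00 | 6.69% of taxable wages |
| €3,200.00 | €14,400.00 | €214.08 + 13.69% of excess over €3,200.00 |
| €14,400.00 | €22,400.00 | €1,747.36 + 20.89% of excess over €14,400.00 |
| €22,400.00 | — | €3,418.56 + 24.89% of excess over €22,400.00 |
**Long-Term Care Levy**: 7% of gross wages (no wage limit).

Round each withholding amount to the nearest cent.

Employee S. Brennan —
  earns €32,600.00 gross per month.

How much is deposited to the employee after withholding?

€24,360.66

Canton Income Tax: taxable = €32,600.00
  €3,418.56 + 24.89% × (€32,600.00 − €22,400.00) = €3,418.56 + 24.89% × €10,200.00 = €5,957.34
Long-Term Care Levy: 7% × €32,600.00 = €2,282.00
Total withheld: €5,957.34 + €2,282.00 = €8,239.34
Net pay: €32,600.00 − €8,239.34 = €24,360.66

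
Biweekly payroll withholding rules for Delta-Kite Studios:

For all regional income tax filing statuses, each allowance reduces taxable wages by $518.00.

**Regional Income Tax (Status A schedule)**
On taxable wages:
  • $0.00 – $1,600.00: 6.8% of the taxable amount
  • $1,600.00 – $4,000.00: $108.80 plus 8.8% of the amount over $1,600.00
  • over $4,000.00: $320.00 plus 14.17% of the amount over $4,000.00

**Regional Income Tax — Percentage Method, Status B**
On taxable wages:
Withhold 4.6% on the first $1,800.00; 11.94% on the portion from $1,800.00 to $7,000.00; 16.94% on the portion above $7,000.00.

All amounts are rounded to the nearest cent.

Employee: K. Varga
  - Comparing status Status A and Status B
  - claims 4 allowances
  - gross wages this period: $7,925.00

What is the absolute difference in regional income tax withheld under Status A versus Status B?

Regional Income Tax (Status A): taxable = $7,925.00 − 4×$518.00 = $5,853.00
  $320.00 + 14.17% × ($5,853.00 − $4,000.00) = $320.00 + 14.17% × $1,853.00 = $582.57
Regional Income Tax (Status B): taxable = $7,925.00 − 4×$518.00 = $5,853.00
  $82.80 + 11.94% × ($5,853.00 − $1,800.00) = $82.80 + 11.94% × $4,053.00 = $566.73
Difference: |$582.57 − $566.73| = $15.84 (higher under Status A)

$15.84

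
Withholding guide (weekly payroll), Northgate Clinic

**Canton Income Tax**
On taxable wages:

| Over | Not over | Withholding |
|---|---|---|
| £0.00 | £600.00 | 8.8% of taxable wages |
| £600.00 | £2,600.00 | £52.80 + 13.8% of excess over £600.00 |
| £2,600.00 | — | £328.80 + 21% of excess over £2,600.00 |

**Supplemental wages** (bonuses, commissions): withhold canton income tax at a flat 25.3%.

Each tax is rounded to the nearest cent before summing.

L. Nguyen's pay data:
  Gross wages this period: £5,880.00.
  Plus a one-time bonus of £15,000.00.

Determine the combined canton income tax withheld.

Canton Income Tax: taxable = £5,880.00
  £328.80 + 21% × (£5,880.00 − £2,600.00) = £328.80 + 21% × £3,280.00 = £1,017.60
Supplemental (25.3% flat on bonus): 25.3% × £15,000.00 = £3,795.00
Total canton income tax: £1,017.60 + £3,795.00 = £4,812.60

£4,812.60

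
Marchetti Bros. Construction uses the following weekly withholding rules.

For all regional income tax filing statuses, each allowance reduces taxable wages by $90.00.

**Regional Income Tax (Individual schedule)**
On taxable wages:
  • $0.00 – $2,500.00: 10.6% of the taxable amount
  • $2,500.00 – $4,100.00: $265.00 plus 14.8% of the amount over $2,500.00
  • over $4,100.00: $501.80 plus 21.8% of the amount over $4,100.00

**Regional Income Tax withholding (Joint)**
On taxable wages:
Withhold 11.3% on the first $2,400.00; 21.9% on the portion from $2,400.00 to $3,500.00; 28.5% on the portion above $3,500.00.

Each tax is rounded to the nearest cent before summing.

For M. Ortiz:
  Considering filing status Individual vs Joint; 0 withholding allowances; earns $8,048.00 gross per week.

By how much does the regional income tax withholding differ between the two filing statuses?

$445.82

Regional Income Tax (Individual): taxable = $8,048.00
  $501.80 + 21.8% × ($8,048.00 − $4,100.00) = $501.80 + 21.8% × $3,948.00 = $1,362.46
Regional Income Tax (Joint): taxable = $8,048.00
  $512.10 + 28.5% × ($8,048.00 − $3,500.00) = $512.10 + 28.5% × $4,548.00 = $1,808.28
Difference: |$1,362.46 − $1,808.28| = $445.82 (higher under Joint)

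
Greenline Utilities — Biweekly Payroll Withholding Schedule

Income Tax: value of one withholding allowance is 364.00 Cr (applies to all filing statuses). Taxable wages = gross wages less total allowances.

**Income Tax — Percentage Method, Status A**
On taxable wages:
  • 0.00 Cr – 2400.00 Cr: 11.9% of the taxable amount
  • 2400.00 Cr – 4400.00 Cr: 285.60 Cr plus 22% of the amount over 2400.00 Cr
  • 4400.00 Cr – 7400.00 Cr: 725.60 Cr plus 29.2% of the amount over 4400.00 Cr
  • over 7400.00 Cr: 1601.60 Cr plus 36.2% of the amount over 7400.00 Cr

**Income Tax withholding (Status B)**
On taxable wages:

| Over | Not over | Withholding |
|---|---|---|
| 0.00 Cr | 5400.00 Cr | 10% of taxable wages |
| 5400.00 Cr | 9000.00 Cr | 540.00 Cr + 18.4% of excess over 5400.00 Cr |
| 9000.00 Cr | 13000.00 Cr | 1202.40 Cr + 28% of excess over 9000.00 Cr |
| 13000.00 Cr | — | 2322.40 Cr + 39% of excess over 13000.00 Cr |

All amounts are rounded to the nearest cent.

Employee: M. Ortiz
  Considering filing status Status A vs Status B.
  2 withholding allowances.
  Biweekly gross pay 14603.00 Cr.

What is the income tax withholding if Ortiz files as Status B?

Income Tax (Status B): taxable = 14603.00 Cr − 2×364.00 Cr = 13875.00 Cr
  2322.40 Cr + 39% × (13875.00 Cr − 13000.00 Cr) = 2322.40 Cr + 39% × 875.00 Cr = 2663.65 Cr

2663.65 Cr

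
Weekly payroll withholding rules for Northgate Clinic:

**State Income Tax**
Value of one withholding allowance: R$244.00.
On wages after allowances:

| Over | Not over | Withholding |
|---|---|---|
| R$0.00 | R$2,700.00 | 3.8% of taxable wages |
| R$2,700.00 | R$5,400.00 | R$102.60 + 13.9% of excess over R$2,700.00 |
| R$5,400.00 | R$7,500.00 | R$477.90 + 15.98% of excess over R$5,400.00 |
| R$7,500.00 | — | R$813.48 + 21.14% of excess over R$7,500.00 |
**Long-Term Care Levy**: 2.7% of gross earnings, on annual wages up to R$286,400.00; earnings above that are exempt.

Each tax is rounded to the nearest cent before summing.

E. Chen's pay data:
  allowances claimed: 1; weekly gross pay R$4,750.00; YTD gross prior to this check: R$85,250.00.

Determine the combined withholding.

State Income Tax: taxable = R$4,750.00 − 1×R$244.00 = R$4,506.00
  R$102.60 + 13.9% × (R$4,506.00 − R$2,700.00) = R$102.60 + 13.9% × R$1,806.00 = R$353.63
Long-Term Care Levy: 2.7% × R$4,750.00 = R$128.25
Total: R$353.63 + R$128.25 = R$481.88

R$481.88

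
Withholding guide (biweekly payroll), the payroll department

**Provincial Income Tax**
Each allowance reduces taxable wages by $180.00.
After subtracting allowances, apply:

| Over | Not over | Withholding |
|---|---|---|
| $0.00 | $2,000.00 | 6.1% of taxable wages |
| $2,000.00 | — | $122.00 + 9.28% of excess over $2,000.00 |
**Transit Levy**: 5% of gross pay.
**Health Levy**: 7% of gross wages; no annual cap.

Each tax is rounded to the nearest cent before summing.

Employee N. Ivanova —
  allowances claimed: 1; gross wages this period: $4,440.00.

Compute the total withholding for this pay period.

$864.53

Provincial Income Tax: taxable = $4,440.00 − 1×$180.00 = $4,260.00
  $122.00 + 9.28% × ($4,260.00 − $2,000.00) = $122.00 + 9.28% × $2,260.00 = $331.73
Transit Levy: 5% × $4,440.00 = $222.00
Health Levy: 7% × $4,440.00 = $310.80
Total: $331.73 + $222.00 + $310.80 = $864.53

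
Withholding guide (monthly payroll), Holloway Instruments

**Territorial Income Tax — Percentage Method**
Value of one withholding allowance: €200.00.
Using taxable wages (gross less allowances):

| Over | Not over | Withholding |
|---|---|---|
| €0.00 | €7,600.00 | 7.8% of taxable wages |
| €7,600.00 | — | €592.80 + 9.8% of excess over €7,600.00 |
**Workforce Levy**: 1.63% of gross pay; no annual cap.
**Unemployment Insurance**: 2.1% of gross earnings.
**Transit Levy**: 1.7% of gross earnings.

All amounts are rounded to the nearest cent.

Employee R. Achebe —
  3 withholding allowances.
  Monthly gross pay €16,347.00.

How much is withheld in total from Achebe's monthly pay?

Territorial Income Tax: taxable = €16,347.00 − 3×€200.00 = €15,747.00
  €592.80 + 9.8% × (€15,747.00 − €7,600.00) = €592.80 + 9.8% × €8,147.00 = €1,391.21
Workforce Levy: 1.63% × €16,347.00 = €266.46
Unemployment Insurance: 2.1% × €16,347.00 = €343.29
Transit Levy: 1.7% × €16,347.00 = €277.90
Total: €1,391.21 + €266.46 + €343.29 + €277.90 = €2,278.86

€2,278.86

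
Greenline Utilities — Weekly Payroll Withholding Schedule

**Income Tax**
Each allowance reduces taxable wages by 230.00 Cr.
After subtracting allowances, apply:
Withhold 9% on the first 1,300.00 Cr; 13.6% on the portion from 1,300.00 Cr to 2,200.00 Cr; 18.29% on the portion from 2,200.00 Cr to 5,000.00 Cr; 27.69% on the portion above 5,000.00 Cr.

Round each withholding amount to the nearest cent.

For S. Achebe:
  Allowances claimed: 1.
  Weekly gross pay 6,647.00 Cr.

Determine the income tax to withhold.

1,143.89 Cr

Income Tax: taxable = 6,647.00 Cr − 1×230.00 Cr = 6,417.00 Cr
  751.52 Cr + 27.69% × (6,417.00 Cr − 5,000.00 Cr) = 751.52 Cr + 27.69% × 1,417.00 Cr = 1,143.89 Cr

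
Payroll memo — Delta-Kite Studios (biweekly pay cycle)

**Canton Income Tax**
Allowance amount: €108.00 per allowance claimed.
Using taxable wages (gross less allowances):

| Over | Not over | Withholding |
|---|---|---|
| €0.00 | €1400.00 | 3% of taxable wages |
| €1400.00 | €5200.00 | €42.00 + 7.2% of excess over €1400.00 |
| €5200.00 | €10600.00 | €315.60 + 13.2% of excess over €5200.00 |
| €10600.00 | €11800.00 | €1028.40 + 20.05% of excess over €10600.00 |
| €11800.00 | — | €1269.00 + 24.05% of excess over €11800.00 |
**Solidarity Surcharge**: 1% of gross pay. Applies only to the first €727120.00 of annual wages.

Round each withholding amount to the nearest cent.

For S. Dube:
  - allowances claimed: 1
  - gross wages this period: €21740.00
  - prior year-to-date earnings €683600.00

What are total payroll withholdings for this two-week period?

€3851.00

Canton Income Tax: taxable = €21740.00 − 1×€108.00 = €21632.00
  €1269.00 + 24.05% × (€21632.00 − €11800.00) = €1269.00 + 24.05% × €9832.00 = €3633.60
Solidarity Surcharge: 1% × €21740.00 = €217.40
Total: €3633.60 + €217.40 = €3851.00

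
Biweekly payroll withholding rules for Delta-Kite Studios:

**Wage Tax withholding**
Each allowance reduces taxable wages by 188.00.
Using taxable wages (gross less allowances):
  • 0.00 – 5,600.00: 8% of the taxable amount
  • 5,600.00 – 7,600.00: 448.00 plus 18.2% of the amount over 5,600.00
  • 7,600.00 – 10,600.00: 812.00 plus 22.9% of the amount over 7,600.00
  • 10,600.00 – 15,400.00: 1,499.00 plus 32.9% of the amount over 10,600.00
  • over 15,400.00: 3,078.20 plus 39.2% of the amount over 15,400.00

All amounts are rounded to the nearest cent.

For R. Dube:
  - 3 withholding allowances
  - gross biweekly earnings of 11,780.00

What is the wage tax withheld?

1,701.66

Wage Tax: taxable = 11,780.00 − 3×188.00 = 11,216.00
  1,499.00 + 32.9% × (11,216.00 − 10,600.00) = 1,499.00 + 32.9% × 616.00 = 1,701.66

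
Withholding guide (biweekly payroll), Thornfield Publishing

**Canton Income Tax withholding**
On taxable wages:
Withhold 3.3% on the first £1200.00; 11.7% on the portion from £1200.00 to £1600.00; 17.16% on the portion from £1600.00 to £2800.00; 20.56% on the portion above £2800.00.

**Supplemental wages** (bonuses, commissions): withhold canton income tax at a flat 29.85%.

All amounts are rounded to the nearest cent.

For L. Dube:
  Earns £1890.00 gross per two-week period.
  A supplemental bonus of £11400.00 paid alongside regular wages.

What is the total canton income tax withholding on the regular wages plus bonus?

£3539.06

Canton Income Tax: taxable = £1890.00
  £86.40 + 17.16% × (£1890.00 − £1600.00) = £86.40 + 17.16% × £290.00 = £136.16
Supplemental (29.85% flat on bonus): 29.85% × £11400.00 = £3402.90
Total canton income tax: £136.16 + £3402.90 = £3539.06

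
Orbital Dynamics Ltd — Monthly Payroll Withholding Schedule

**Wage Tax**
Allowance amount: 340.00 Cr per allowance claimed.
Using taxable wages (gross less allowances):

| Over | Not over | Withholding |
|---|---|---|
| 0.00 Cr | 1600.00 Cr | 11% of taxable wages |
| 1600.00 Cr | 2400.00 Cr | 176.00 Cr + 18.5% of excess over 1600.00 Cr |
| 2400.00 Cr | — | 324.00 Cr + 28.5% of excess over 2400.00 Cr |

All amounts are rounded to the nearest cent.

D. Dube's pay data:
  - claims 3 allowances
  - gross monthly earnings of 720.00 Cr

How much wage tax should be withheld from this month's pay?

0.00 Cr

Wage Tax: taxable = 720.00 Cr − 3×340.00 Cr = -300.00 Cr
  Taxable ≤ 0 → 0.00 Cr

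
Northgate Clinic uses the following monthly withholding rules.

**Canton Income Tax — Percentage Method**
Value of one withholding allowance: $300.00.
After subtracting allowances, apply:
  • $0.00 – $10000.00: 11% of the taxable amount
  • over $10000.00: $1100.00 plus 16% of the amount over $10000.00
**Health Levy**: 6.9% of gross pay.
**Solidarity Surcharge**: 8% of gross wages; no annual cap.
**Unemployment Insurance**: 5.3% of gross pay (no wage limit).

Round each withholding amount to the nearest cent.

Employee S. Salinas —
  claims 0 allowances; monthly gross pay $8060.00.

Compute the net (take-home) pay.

Canton Income Tax: taxable = $8060.00
  11% × $8060.00 = $886.60
Health Levy: 6.9% × $8060.00 = $556.14
Solidarity Surcharge: 8% × $8060.00 = $644.80
Unemployment Insurance: 5.3% × $8060.00 = $427.18
Total withheld: $886.60 + $556.14 + $644.80 + $427.18 = $2514.72
Net pay: $8060.00 − $2514.72 = $5545.28

$5545.28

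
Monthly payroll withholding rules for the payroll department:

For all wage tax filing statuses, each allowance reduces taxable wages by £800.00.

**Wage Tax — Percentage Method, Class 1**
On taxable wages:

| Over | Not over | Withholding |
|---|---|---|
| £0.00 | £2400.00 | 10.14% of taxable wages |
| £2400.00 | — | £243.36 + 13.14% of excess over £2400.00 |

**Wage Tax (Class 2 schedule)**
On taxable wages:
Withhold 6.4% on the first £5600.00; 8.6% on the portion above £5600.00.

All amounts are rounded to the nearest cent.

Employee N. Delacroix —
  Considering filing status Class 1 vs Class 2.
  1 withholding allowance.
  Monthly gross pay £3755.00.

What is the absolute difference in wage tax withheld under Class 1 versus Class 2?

Wage Tax (Class 1): taxable = £3755.00 − 1×£800.00 = £2955.00
  £243.36 + 13.14% × (£2955.00 − £2400.00) = £243.36 + 13.14% × £555.00 = £316.29
Wage Tax (Class 2): taxable = £3755.00 − 1×£800.00 = £2955.00
  6.4% × £2955.00 = £189.12
Difference: |£316.29 − £189.12| = £127.17 (higher under Class 1)

£127.17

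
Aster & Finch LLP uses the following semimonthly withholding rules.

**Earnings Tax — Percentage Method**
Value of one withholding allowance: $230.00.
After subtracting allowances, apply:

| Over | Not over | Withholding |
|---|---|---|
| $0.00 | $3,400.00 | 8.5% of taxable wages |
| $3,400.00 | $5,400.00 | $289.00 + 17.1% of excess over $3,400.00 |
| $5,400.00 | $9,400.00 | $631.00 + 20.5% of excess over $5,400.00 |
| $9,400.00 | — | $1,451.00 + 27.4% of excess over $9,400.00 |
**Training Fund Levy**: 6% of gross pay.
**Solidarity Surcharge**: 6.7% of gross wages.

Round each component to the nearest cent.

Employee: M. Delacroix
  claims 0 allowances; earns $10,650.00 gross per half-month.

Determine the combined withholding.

Earnings Tax: taxable = $10,650.00
  $1,451.00 + 27.4% × ($10,650.00 − $9,400.00) = $1,451.00 + 27.4% × $1,250.00 = $1,793.50
Training Fund Levy: 6% × $10,650.00 = $639.00
Solidarity Surcharge: 6.7% × $10,650.00 = $713.55
Total: $1,793.50 + $639.00 + $713.55 = $3,146.05

$3,146.05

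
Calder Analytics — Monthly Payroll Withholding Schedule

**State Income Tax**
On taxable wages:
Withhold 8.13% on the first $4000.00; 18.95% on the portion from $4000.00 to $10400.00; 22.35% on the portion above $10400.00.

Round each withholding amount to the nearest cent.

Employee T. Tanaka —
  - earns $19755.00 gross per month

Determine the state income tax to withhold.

State Income Tax: taxable = $19755.00
  $1538.00 + 22.35% × ($19755.00 − $10400.00) = $1538.00 + 22.35% × $9355.00 = $3628.84

$3628.84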